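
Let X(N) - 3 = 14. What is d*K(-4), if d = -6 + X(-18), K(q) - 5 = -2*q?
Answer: 143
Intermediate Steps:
X(N) = 17 (X(N) = 3 + 14 = 17)
K(q) = 5 - 2*q
d = 11 (d = -6 + 17 = 11)
d*K(-4) = 11*(5 - 2*(-4)) = 11*(5 + 8) = 11*13 = 143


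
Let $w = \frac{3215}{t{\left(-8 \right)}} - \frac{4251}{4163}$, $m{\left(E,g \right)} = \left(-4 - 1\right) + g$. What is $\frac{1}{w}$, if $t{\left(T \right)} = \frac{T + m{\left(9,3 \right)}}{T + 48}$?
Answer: $- \frac{4163}{53540431} \approx -7.7754 \cdot 10^{-5}$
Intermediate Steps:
$m{\left(E,g \right)} = -5 + g$
$t{\left(T \right)} = \frac{-2 + T}{48 + T}$ ($t{\left(T \right)} = \frac{T + \left(-5 + 3\right)}{T + 48} = \frac{T - 2}{48 + T} = \frac{-2 + T}{48 + T}$)
$w = - \frac{53540431}{4163}$ ($w = \frac{3215}{\frac{1}{48 - 8} \left(-2 - 8\right)} - \frac{4251}{4163} = \frac{3215}{\frac{1}{40} \left(-10\right)} - \frac{4251}{4163} = \frac{3215}{- \frac{1}{4}} - \frac{4251}{4163} = 3215 \left(-4\right) - \frac{4251}{4163} = -12860 - \frac{4251}{4163} = - \frac{53540431}{4163} \approx -12861.0$)
$\frac{1}{w} = \frac{1}{- \frac{53540431}{4163}} = - \frac{4163}{53540431}$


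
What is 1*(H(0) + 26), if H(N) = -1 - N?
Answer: 25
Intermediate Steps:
1*(H(0) + 26) = 1*((-1 - 1*0) + 26) = 1*((-1 + 0) + 26) = 1*(-1 + 26) = 1*25 = 25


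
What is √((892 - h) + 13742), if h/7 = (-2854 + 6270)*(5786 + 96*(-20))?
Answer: I*√92429158 ≈ 9614.0*I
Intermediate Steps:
h = 92443792 (h = 7*((-2854 + 6270)*(5786 + 96*(-20))) = 7*(3416*(5786 - 1920)) = 7*(3416*3866) = 7*13206256 = 92443792)
√((892 - h) + 13742) = √((892 - 1*92443792) + 13742) = √((892 - 92443792) + 13742) = √(-92442900 + 13742) = √(-92429158) = I*√92429158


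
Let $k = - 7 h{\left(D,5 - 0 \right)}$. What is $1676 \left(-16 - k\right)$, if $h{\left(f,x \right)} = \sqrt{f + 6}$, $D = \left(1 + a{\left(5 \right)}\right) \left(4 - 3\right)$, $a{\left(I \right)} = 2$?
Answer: $8380$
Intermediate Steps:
$D = 3$ ($D = \left(1 + 2\right) \left(4 - 3\right) = 3 \cdot 1 = 3$)
$h{\left(f,x \right)} = \sqrt{6 + f}$
$k = -21$ ($k = - 7 \sqrt{6 + 3} = - 7 \sqrt{9} = \left(-7\right) 3 = -21$)
$1676 \left(-16 - k\right) = 1676 \left(-16 - -21\right) = 1676 \left(-16 + 21\right) = 1676 \cdot 5 = 8380$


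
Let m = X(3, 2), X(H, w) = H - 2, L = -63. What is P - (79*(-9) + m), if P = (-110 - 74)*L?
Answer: 12302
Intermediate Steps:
X(H, w) = -2 + H
P = 11592 (P = (-110 - 74)*(-63) = -184*(-63) = 11592)
m = 1 (m = -2 + 3 = 1)
P - (79*(-9) + m) = 11592 - (79*(-9) + 1) = 11592 - (-711 + 1) = 11592 - 1*(-710) = 11592 + 710 = 12302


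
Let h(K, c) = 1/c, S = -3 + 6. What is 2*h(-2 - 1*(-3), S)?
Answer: ⅔ ≈ 0.66667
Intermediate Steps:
S = 3
2*h(-2 - 1*(-3), S) = 2/3 = 2*(⅓) = ⅔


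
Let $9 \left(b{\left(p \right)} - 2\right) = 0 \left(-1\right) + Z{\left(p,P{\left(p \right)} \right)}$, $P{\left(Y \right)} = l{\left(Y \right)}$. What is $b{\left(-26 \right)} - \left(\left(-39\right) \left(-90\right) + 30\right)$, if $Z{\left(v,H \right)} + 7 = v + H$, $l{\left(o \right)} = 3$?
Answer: $- \frac{10624}{3} \approx -3541.3$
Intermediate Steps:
$P{\left(Y \right)} = 3$
$Z{\left(v,H \right)} = -7 + H + v$ ($Z{\left(v,H \right)} = -7 + \left(v + H\right) = -7 + \left(H + v\right) = -7 + H + v$)
$b{\left(p \right)} = \frac{14}{9} + \frac{p}{9}$ ($b{\left(p \right)} = 2 + \frac{0 \left(-1\right) + \left(-7 + 3 + p\right)}{9} = 2 + \frac{0 + \left(-4 + p\right)}{9} = 2 + \frac{-4 + p}{9} = 2 + \left(- \frac{4}{9} + \frac{p}{9}\right) = \frac{14}{9} + \frac{p}{9}$)
$b{\left(-26 \right)} - \left(\left(-39\right) \left(-90\right) + 30\right) = \left(\frac{14}{9} + \frac{1}{9} \left(-26\right)\right) - \left(\left(-39\right) \left(-90\right) + 30\right) = \left(\frac{14}{9} - \frac{26}{9}\right) - \left(3510 + 30\right) = - \frac{4}{3} - 3540 = - \frac{10624}{3}$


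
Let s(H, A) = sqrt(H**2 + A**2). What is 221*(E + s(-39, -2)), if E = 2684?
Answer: 593164 + 1105*sqrt(61) ≈ 6.0179e+5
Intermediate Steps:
s(H, A) = sqrt(A**2 + H**2)
221*(E + s(-39, -2)) = 221*(2684 + sqrt((-2)**2 + (-39)**2)) = 221*(2684 + sqrt(4 + 1521)) = 221*(2684 + sqrt(1525)) = 221*(2684 + 5*sqrt(61)) = 593164 + 1105*sqrt(61)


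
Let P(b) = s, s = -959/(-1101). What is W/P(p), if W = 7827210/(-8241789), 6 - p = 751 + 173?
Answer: -2872586070/2634625217 ≈ -1.0903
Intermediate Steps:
p = -918 (p = 6 - (751 + 173) = 6 - 1*924 = 6 - 924 = -918)
W = -2609070/2747263 (W = 7827210*(-1/8241789) = -2609070/2747263 ≈ -0.94970)
s = 959/1101 (s = -959*(-1/1101) = 959/1101 ≈ 0.87103)
P(b) = 959/1101
W/P(p) = -2609070/(2747263*959/1101) = -2609070/2747263*1101/959 = -2872586070/2634625217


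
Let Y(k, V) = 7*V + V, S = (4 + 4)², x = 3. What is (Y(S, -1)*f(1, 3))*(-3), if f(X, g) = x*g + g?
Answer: 288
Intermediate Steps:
S = 64 (S = 8² = 64)
Y(k, V) = 8*V
f(X, g) = 4*g (f(X, g) = 3*g + g = 4*g)
(Y(S, -1)*f(1, 3))*(-3) = ((8*(-1))*(4*3))*(-3) = -8*12*(-3) = -96*(-3) = 288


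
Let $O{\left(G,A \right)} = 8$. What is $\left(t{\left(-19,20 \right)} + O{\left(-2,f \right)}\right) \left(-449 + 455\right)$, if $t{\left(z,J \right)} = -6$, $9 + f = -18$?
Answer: $12$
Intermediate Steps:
$f = -27$ ($f = -9 - 18 = -27$)
$\left(t{\left(-19,20 \right)} + O{\left(-2,f \right)}\right) \left(-449 + 455\right) = \left(-6 + 8\right) \left(-449 + 455\right) = 2 \cdot 6 = 12$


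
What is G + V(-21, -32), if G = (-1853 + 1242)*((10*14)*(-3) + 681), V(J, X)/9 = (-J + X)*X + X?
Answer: -156591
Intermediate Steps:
V(J, X) = 9*X + 9*X*(X - J) (V(J, X) = 9*((-J + X)*X + X) = 9*((X - J)*X + X) = 9*(X*(X - J) + X) = 9*(X + X*(X - J)) = 9*X + 9*X*(X - J))
G = -159471 (G = -611*(140*(-3) + 681) = -611*(-420 + 681) = -611*261 = -159471)
G + V(-21, -32) = -159471 + 9*(-32)*(1 - 32 - 1*(-21)) = -159471 + 9*(-32)*(1 - 32 + 21) = -159471 + 9*(-32)*(-10) = -159471 + 2880 = -156591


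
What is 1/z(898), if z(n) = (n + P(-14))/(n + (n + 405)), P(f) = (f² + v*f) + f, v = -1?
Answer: 2201/1094 ≈ 2.0119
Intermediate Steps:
P(f) = f² (P(f) = (f² - f) + f = f²)
z(n) = (196 + n)/(405 + 2*n) (z(n) = (n + (-14)²)/(n + (n + 405)) = (n + 196)/(n + (405 + n)) = (196 + n)/(405 + 2*n))
1/z(898) = 1/((196 + 898)/(405 + 2*898)) = 1/(1094/(405 + 1796)) = 1/(1094/2201) = 2201/1094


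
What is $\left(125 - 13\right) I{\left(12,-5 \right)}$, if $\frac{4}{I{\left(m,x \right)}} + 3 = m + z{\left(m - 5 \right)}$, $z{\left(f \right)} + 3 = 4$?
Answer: $\frac{224}{5} \approx 44.8$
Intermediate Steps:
$z{\left(f \right)} = 1$ ($z{\left(f \right)} = -3 + 4 = 1$)
$I{\left(m,x \right)} = \frac{4}{-2 + m}$ ($I{\left(m,x \right)} = \frac{4}{-3 + \left(m + 1\right)} = \frac{4}{-3 + \left(1 + m\right)} = \frac{4}{-2 + m}$)
$\left(125 - 13\right) I{\left(12,-5 \right)} = \left(125 - 13\right) \frac{4}{-2 + 12} = 112 \cdot \frac{4}{10} = 112 \cdot 4 \cdot \frac{1}{10} = 112 \cdot \frac{2}{5} = \frac{224}{5}$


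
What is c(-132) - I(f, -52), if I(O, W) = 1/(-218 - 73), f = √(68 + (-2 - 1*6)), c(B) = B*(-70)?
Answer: 2688841/291 ≈ 9240.0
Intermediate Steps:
c(B) = -70*B
f = 2*√15 (f = √(68 + (-2 - 6)) = √(68 - 8) = √60 = 2*√15 ≈ 7.7460)
I(O, W) = -1/291 (I(O, W) = 1/(-291) = -1/291)
c(-132) - I(f, -52) = -70*(-132) - 1*(-1/291) = 9240 + 1/291 = 2688841/291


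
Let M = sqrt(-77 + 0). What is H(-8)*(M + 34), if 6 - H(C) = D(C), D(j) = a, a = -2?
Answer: 272 + 8*I*sqrt(77) ≈ 272.0 + 70.2*I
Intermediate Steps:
D(j) = -2
H(C) = 8 (H(C) = 6 - 1*(-2) = 6 + 2 = 8)
M = I*sqrt(77) (M = sqrt(-77) = I*sqrt(77) ≈ 8.775*I)
H(-8)*(M + 34) = 8*(I*sqrt(77) + 34) = 8*(34 + I*sqrt(77)) = 272 + 8*I*sqrt(77)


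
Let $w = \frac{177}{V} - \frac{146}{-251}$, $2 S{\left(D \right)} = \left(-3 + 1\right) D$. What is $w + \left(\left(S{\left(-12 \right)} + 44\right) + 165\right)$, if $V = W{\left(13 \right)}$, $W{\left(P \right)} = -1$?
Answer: $\frac{11190}{251} \approx 44.582$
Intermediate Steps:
$S{\left(D \right)} = - D$ ($S{\left(D \right)} = \frac{\left(-3 + 1\right) D}{2} = \frac{\left(-2\right) D}{2} = - D$)
$V = -1$
$w = - \frac{44281}{251}$ ($w = \frac{177}{-1} - \frac{146}{-251} = 177 \left(-1\right) - - \frac{146}{251} = -177 + \frac{146}{251} = - \frac{44281}{251} \approx -176.42$)
$w + \left(\left(S{\left(-12 \right)} + 44\right) + 165\right) = - \frac{44281}{251} + \left(\left(\left(-1\right) \left(-12\right) + 44\right) + 165\right) = - \frac{44281}{251} + \left(\left(12 + 44\right) + 165\right) = - \frac{44281}{251} + \left(56 + 165\right) = - \frac{44281}{251} + 221 = \frac{11190}{251}$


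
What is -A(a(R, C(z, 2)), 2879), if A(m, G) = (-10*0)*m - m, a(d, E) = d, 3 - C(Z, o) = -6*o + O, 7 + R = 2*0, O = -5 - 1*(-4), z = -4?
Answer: -7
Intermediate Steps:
O = -1 (O = -5 + 4 = -1)
R = -7 (R = -7 + 2*0 = -7 + 0 = -7)
C(Z, o) = 4 + 6*o (C(Z, o) = 3 - (-6*o - 1) = 3 - (-1 - 6*o) = 3 + (1 + 6*o) = 4 + 6*o)
A(m, G) = -m (A(m, G) = 0*m - m = 0 - m = -m)
-A(a(R, C(z, 2)), 2879) = -(-1)*(-7) = -1*7 = -7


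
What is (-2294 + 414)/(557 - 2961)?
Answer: 470/601 ≈ 0.78203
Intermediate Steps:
(-2294 + 414)/(557 - 2961) = -1880/(-2404) = -1880*(-1/2404) = 470/601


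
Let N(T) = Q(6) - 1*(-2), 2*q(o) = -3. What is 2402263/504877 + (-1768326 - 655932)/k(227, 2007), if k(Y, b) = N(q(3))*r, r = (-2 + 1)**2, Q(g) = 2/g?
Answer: -3671839502957/3534139 ≈ -1.0390e+6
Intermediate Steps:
q(o) = -3/2 (q(o) = (1/2)*(-3) = -3/2)
N(T) = 7/3 (N(T) = 2/6 - 1*(-2) = 2*(1/6) + 2 = 1/3 + 2 = 7/3)
r = 1 (r = (-1)**2 = 1)
k(Y, b) = 7/3 (k(Y, b) = (7/3)*1 = 7/3)
2402263/504877 + (-1768326 - 655932)/k(227, 2007) = 2402263/504877 + (-1768326 - 655932)/(7/3) = 2402263*(1/504877) - 2424258*3/7 = 2402263/504877 - 7272774/7 = -3671839502957/3534139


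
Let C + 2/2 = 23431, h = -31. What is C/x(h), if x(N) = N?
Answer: -23430/31 ≈ -755.81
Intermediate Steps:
C = 23430 (C = -1 + 23431 = 23430)
C/x(h) = 23430/(-31) = 23430*(-1/31) = -23430/31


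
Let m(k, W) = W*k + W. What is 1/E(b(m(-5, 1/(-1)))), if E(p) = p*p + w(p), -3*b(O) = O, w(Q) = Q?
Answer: 9/4 ≈ 2.2500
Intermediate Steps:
m(k, W) = W + W*k
b(O) = -O/3
E(p) = p + p² (E(p) = p*p + p = p² + p = p + p²)
1/E(b(m(-5, 1/(-1)))) = 1/((-(1 - 5)/(3*(-1)))*(1 - (1 - 5)/(3*(-1)))) = 1/((-(-1)*(-4)/3)*(1 - (-1)*(-4)/3)) = 1/((-⅓*4)*(1 - ⅓*4)) = 1/(-4*(1 - 4/3)/3) = 1/(-4/3*(-⅓)) = 1/(4/9) = 9/4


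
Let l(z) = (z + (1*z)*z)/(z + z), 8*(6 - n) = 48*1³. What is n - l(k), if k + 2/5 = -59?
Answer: 146/5 ≈ 29.200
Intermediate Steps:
k = -297/5 (k = -⅖ - 59 = -297/5 ≈ -59.400)
n = 0 (n = 6 - 6*1³ = 6 - 6 = 0)
l(z) = (z + z²)/(2*z) (l(z) = (z + z*z)/((2*z)) = (z + z²)*(1/(2*z)) = (z + z²)/(2*z))
n - l(k) = 0 - (½ + (½)*(-297/5)) = 0 - (½ - 297/10) = 0 - 1*(-146/5) = 0 + 146/5 = 146/5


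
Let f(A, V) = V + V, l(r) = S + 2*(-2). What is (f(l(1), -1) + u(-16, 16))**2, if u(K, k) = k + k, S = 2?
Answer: 900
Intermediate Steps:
u(K, k) = 2*k
l(r) = -2 (l(r) = 2 + 2*(-2) = 2 - 4 = -2)
f(A, V) = 2*V
(f(l(1), -1) + u(-16, 16))**2 = (2*(-1) + 2*16)**2 = (-2 + 32)**2 = 30**2 = 900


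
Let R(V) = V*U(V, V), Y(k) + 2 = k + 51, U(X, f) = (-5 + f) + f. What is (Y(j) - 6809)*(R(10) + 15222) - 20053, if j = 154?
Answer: -101567485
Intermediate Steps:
U(X, f) = -5 + 2*f
Y(k) = 49 + k (Y(k) = -2 + (k + 51) = -2 + (51 + k) = 49 + k)
R(V) = V*(-5 + 2*V)
(Y(j) - 6809)*(R(10) + 15222) - 20053 = ((49 + 154) - 6809)*(10*(-5 + 2*10) + 15222) - 20053 = (203 - 6809)*(10*(-5 + 20) + 15222) - 20053 = -6606*(10*15 + 15222) - 20053 = -6606*(150 + 15222) - 20053 = -6606*15372 - 20053 = -101547432 - 20053 = -101567485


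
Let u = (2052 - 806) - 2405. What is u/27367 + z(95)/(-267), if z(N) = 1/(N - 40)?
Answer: -17047282/401884395 ≈ -0.042418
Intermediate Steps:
u = -1159 (u = 1246 - 2405 = -1159)
z(N) = 1/(-40 + N)
u/27367 + z(95)/(-267) = -1159/27367 + 1/((-40 + 95)*(-267)) = -1159*1/27367 - 1/267/55 = -1159/27367 + (1/55)*(-1/267) = -1159/27367 - 1/14685 = -17047282/401884395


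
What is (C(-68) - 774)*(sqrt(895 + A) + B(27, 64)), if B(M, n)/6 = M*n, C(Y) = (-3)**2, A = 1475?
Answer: -7931520 - 765*sqrt(2370) ≈ -7.9688e+6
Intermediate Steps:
C(Y) = 9
B(M, n) = 6*M*n (B(M, n) = 6*(M*n) = 6*M*n)
(C(-68) - 774)*(sqrt(895 + A) + B(27, 64)) = (9 - 774)*(sqrt(895 + 1475) + 6*27*64) = -765*(sqrt(2370) + 10368) = -765*(10368 + sqrt(2370)) = -7931520 - 765*sqrt(2370)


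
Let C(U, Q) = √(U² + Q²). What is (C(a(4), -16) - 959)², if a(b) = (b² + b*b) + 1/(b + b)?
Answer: (7672 - √82433)²/64 ≈ 8.5213e+5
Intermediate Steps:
a(b) = 1/(2*b) + 2*b² (a(b) = (b² + b²) + 1/(2*b) = 2*b² + 1/(2*b) = 1/(2*b) + 2*b²)
C(U, Q) = √(Q² + U²)
(C(a(4), -16) - 959)² = (√((-16)² + ((½)*(1 + 4*4³)/4)²) - 959)² = (√(256 + ((½)*(¼)*(1 + 4*64))²) - 959)² = (√(256 + ((½)*(¼)*(1 + 256))²) - 959)² = (√(256 + ((½)*(¼)*257)²) - 959)² = (√(256 + (257/8)²) - 959)² = (√(256 + 66049/64) - 959)² = (√(82433/64) - 959)² = (√82433/8 - 959)² = (-959 + √82433/8)²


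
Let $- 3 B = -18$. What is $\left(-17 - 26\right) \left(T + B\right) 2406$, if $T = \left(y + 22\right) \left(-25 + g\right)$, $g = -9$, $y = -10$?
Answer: $41590116$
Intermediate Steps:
$B = 6$ ($B = \left(- \frac{1}{3}\right) \left(-18\right) = 6$)
$T = -408$ ($T = \left(-10 + 22\right) \left(-25 - 9\right) = 12 \left(-34\right) = -408$)
$\left(-17 - 26\right) \left(T + B\right) 2406 = \left(-17 - 26\right) \left(-408 + 6\right) 2406 = \left(-43\right) \left(-402\right) 2406 = 17286 \cdot 2406 = 41590116$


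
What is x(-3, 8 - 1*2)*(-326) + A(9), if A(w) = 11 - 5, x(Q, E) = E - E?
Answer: 6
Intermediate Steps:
x(Q, E) = 0
A(w) = 6
x(-3, 8 - 1*2)*(-326) + A(9) = 0*(-326) + 6 = 0 + 6 = 6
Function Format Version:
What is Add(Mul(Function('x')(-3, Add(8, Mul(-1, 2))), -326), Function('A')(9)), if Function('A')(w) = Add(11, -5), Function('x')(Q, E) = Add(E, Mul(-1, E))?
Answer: 6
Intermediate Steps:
Function('x')(Q, E) = 0
Function('A')(w) = 6
Add(Mul(Function('x')(-3, Add(8, Mul(-1, 2))), -326), Function('A')(9)) = Add(Mul(0, -326), 6) = Add(0, 6) = 6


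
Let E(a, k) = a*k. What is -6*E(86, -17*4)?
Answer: 35088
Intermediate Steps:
-6*E(86, -17*4) = -516*(-17*4) = -516*(-68) = -6*(-5848) = 35088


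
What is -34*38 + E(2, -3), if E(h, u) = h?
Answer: -1290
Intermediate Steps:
-34*38 + E(2, -3) = -34*38 + 2 = -1292 + 2 = -1290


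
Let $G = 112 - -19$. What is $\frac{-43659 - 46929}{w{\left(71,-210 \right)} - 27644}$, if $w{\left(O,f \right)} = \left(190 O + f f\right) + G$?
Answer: $- \frac{90588}{30077} \approx -3.0119$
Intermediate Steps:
$G = 131$ ($G = 112 + 19 = 131$)
$w{\left(O,f \right)} = 131 + f^{2} + 190 O$ ($w{\left(O,f \right)} = \left(190 O + f f\right) + 131 = \left(190 O + f^{2}\right) + 131 = \left(f^{2} + 190 O\right) + 131 = 131 + f^{2} + 190 O$)
$\frac{-43659 - 46929}{w{\left(71,-210 \right)} - 27644} = \frac{-43659 - 46929}{\left(131 + \left(-210\right)^{2} + 190 \cdot 71\right) - 27644} = - \frac{90588}{\left(131 + 44100 + 13490\right) - 27644} = - \frac{90588}{57721 - 27644} = - \frac{90588}{30077}$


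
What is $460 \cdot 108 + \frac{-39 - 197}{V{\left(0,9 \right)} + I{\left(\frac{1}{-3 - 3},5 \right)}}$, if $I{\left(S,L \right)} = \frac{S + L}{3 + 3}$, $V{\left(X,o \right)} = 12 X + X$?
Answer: $\frac{1432224}{29} \approx 49387.0$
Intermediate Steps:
$V{\left(X,o \right)} = 13 X$
$I{\left(S,L \right)} = \frac{L}{6} + \frac{S}{6}$ ($I{\left(S,L \right)} = \frac{L + S}{6} = \left(L + S\right) \frac{1}{6} = \frac{L}{6} + \frac{S}{6}$)
$460 \cdot 108 + \frac{-39 - 197}{V{\left(0,9 \right)} + I{\left(\frac{1}{-3 - 3},5 \right)}} = 460 \cdot 108 + \frac{-39 - 197}{13 \cdot 0 + \left(\frac{1}{6} \cdot 5 + \frac{1}{6 \left(-3 - 3\right)}\right)} = 49680 - \frac{236}{0 + \left(\frac{5}{6} + \frac{1}{6 \left(-6\right)}\right)} = 49680 - \frac{236}{0 + \left(\frac{5}{6} + \frac{1}{6} \left(- \frac{1}{6}\right)\right)} = 49680 - \frac{236}{0 + \left(\frac{5}{6} - \frac{1}{36}\right)} = 49680 - \frac{236}{0 + \frac{29}{36}} = 49680 - \frac{236}{\frac{29}{36}} = 49680 - \frac{8496}{29} = \frac{1432224}{29}$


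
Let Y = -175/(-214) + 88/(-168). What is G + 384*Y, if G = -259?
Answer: -109447/749 ≈ -146.12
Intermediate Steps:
Y = 1321/4494 (Y = -175*(-1/214) + 88*(-1/168) = 175/214 - 11/21 = 1321/4494 ≈ 0.29395)
G + 384*Y = -259 + 384*(1321/4494) = -259 + 84544/749 = -109447/749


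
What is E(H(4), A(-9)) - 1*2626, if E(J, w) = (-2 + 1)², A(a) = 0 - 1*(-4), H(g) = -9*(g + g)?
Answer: -2625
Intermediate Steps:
H(g) = -18*g
A(a) = 4 (A(a) = 0 + 4 = 4)
E(J, w) = 1 (E(J, w) = (-1)² = 1)
E(H(4), A(-9)) - 1*2626 = 1 - 1*2626 = 1 - 2626 = -2625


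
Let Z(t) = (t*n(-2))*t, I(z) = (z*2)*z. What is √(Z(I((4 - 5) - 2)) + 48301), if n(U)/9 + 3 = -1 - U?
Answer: √42469 ≈ 206.08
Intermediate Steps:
n(U) = -36 - 9*U (n(U) = -27 + 9*(-1 - U) = -27 + (-9 - 9*U) = -36 - 9*U)
I(z) = 2*z² (I(z) = (2*z)*z = 2*z²)
Z(t) = -18*t² (Z(t) = (t*(-36 - 9*(-2)))*t = (t*(-36 + 18))*t = (t*(-18))*t = (-18*t)*t = -18*t²)
√(Z(I((4 - 5) - 2)) + 48301) = √(-18*4*((4 - 5) - 2)⁴ + 48301) = √(-18*4*(-1 - 2)⁴ + 48301) = √(-18*(2*(-3)²)² + 48301) = √(-18*(2*9)² + 48301) = √(-18*18² + 48301) = √(-18*324 + 48301) = √(-5832 + 48301) = √42469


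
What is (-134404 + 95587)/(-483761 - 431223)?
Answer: 38817/914984 ≈ 0.042424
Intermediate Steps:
(-134404 + 95587)/(-483761 - 431223) = -38817/(-914984) = -38817*(-1/914984) = 38817/914984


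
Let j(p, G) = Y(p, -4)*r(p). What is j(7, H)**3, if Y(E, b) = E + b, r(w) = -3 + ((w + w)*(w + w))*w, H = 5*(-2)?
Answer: 69274613043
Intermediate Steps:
H = -10
r(w) = -3 + 4*w**3 (r(w) = -3 + ((2*w)*(2*w))*w = -3 + (4*w**2)*w = -3 + 4*w**3)
j(p, G) = (-4 + p)*(-3 + 4*p**3) (j(p, G) = (p - 4)*(-3 + 4*p**3) = (-4 + p)*(-3 + 4*p**3))
j(7, H)**3 = ((-4 + 7)*(-3 + 4*7**3))**3 = (3*(-3 + 4*343))**3 = (3*(-3 + 1372))**3 = (3*1369)**3 = 4107**3 = 69274613043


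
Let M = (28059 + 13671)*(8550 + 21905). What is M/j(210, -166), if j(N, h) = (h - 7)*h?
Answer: 635443575/14359 ≈ 44254.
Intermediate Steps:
j(N, h) = h*(-7 + h) (j(N, h) = (-7 + h)*h = h*(-7 + h))
M = 1270887150 (M = 41730*30455 = 1270887150)
M/j(210, -166) = 1270887150/((-166*(-7 - 166))) = 1270887150/((-166*(-173))) = 1270887150/28718 = 1270887150*(1/28718) = 635443575/14359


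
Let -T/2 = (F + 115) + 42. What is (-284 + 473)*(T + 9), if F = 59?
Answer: -79947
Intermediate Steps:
T = -432 (T = -2*((59 + 115) + 42) = -2*(174 + 42) = -2*216 = -432)
(-284 + 473)*(T + 9) = (-284 + 473)*(-432 + 9) = 189*(-423) = -79947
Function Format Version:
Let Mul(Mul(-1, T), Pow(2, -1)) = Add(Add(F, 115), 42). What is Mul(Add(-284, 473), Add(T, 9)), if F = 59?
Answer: -79947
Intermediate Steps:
T = -432 (T = Mul(-2, Add(Add(59, 115), 42)) = Mul(-2, Add(174, 42)) = Mul(-2, 216) = -432)
Mul(Add(-284, 473), Add(T, 9)) = Mul(Add(-284, 473), Add(-432, 9)) = Mul(189, -423) = -79947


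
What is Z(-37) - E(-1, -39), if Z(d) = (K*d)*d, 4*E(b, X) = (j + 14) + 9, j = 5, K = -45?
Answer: -61612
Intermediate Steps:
E(b, X) = 7 (E(b, X) = ((5 + 14) + 9)/4 = (19 + 9)/4 = (1/4)*28 = 7)
Z(d) = -45*d**2 (Z(d) = (-45*d)*d = -45*d**2)
Z(-37) - E(-1, -39) = -45*(-37)**2 - 1*7 = -45*1369 - 7 = -61605 - 7 = -61612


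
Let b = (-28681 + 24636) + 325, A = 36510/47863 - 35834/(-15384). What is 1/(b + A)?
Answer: -368162196/1368424972829 ≈ -0.00026904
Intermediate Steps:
A = 1138396291/368162196 (A = 36510*(1/47863) - 35834*(-1/15384) = 36510/47863 + 17917/7692 = 1138396291/368162196 ≈ 3.0921)
b = -3720 (b = -4045 + 325 = -3720)
1/(b + A) = 1/(-3720 + 1138396291/368162196) = 1/(-1368424972829/368162196) = -368162196/1368424972829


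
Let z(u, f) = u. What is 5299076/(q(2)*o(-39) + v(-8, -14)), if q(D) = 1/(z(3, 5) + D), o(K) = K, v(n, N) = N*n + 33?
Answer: 13247690/343 ≈ 38623.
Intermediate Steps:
v(n, N) = 33 + N*n
q(D) = 1/(3 + D)
5299076/(q(2)*o(-39) + v(-8, -14)) = 5299076/(-39/(3 + 2) + (33 - 14*(-8))) = 5299076/(-39/5 + (33 + 112)) = 5299076/((⅕)*(-39) + 145) = 5299076/(-39/5 + 145) = 5299076/(686/5) = 5299076*(5/686) = 13247690/343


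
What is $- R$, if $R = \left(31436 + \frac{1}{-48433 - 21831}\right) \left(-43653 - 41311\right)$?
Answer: $\frac{46917526566823}{17566} \approx 2.6709 \cdot 10^{9}$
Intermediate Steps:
$R = - \frac{46917526566823}{17566}$ ($R = \left(31436 + \frac{1}{-70264}\right) \left(-84964\right) = \left(31436 - \frac{1}{70264}\right) \left(-84964\right) = \frac{2208819103}{70264} \left(-84964\right) = - \frac{46917526566823}{17566} \approx -2.6709 \cdot 10^{9}$)
$- R = \left(-1\right) \left(- \frac{46917526566823}{17566}\right) = \frac{46917526566823}{17566}$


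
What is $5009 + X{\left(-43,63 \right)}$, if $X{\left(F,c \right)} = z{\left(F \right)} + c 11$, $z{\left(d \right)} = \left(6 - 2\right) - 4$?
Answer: $5702$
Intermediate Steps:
$z{\left(d \right)} = 0$ ($z{\left(d \right)} = 4 - 4 = 0$)
$X{\left(F,c \right)} = 11 c$ ($X{\left(F,c \right)} = 0 + c 11 = 0 + 11 c = 11 c$)
$5009 + X{\left(-43,63 \right)} = 5009 + 11 \cdot 63 = 5009 + 693 = 5702$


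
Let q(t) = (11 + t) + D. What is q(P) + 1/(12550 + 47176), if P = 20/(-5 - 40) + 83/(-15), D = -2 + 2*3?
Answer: 24248801/2687670 ≈ 9.0222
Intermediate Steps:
D = 4 (D = -2 + 6 = 4)
P = -269/45 (P = 20/(-45) + 83*(-1/15) = 20*(-1/45) - 83/15 = -4/9 - 83/15 = -269/45 ≈ -5.9778)
q(t) = 15 + t (q(t) = (11 + t) + 4 = 15 + t)
q(P) + 1/(12550 + 47176) = (15 - 269/45) + 1/(12550 + 47176) = 406/45 + 1/59726 = 24248801/2687670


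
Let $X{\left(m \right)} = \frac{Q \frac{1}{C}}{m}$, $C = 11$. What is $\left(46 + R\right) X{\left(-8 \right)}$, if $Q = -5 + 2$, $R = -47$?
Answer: $- \frac{3}{88} \approx -0.034091$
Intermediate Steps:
$Q = -3$
$X{\left(m \right)} = - \frac{3}{11 m}$ ($X{\left(m \right)} = \frac{\left(-3\right) \frac{1}{11}}{m} = - \frac{3}{11 m}$)
$\left(46 + R\right) X{\left(-8 \right)} = \left(46 - 47\right) \left(- \frac{3}{11 \left(-8\right)}\right) = - \frac{\left(-3\right) \left(-1\right)}{11 \cdot 8} = \left(-1\right) \frac{3}{88} = - \frac{3}{88}$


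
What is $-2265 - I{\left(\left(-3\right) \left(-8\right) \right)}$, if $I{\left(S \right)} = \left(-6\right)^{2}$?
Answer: $-2301$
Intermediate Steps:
$I{\left(S \right)} = 36$
$-2265 - I{\left(\left(-3\right) \left(-8\right) \right)} = -2265 - 36 = -2301$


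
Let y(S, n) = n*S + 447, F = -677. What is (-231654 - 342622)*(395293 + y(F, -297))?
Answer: -342733085284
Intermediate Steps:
y(S, n) = 447 + S*n (y(S, n) = S*n + 447 = 447 + S*n)
(-231654 - 342622)*(395293 + y(F, -297)) = (-231654 - 342622)*(395293 + (447 - 677*(-297))) = -574276*(395293 + (447 + 201069)) = -574276*(395293 + 201516) = -574276*596809 = -342733085284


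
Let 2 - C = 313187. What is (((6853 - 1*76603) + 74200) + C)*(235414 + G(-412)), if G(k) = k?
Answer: -72553342470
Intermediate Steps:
C = -313185 (C = 2 - 1*313187 = 2 - 313187 = -313185)
(((6853 - 1*76603) + 74200) + C)*(235414 + G(-412)) = (((6853 - 1*76603) + 74200) - 313185)*(235414 - 412) = (((6853 - 76603) + 74200) - 313185)*235002 = ((-69750 + 74200) - 313185)*235002 = (4450 - 313185)*235002 = -308735*235002 = -72553342470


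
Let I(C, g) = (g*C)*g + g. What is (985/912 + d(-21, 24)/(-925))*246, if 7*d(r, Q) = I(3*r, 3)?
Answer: 282581963/984200 ≈ 287.12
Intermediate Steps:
I(C, g) = g + C*g**2 (I(C, g) = (C*g)*g + g = C*g**2 + g = g + C*g**2)
d(r, Q) = 3/7 + 27*r/7 (d(r, Q) = (3*(1 + (3*r)*3))/7 = (3*(1 + 9*r))/7 = (3 + 27*r)/7 = 3/7 + 27*r/7)
(985/912 + d(-21, 24)/(-925))*246 = (985/912 + (3/7 + (27/7)*(-21))/(-925))*246 = (985*(1/912) + (3/7 - 81)*(-1/925))*246 = (985/912 - 564/7*(-1/925))*246 = (985/912 + 564/6475)*246 = (6892243/5905200)*246 = 282581963/984200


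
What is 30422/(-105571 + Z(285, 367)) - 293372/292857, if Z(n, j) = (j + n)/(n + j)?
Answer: -6646762949/5152818915 ≈ -1.2899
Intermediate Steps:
Z(n, j) = 1 (Z(n, j) = (j + n)/(j + n) = 1)
30422/(-105571 + Z(285, 367)) - 293372/292857 = 30422/(-105571 + 1) - 293372/292857 = 30422/(-105570) - 293372*1/292857 = 30422*(-1/105570) - 293372/292857 = -15211/52785 - 293372/292857 = -6646762949/5152818915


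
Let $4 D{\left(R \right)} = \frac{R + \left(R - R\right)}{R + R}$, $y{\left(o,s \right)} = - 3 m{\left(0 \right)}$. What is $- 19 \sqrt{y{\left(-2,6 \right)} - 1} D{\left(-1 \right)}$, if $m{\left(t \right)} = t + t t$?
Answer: $- \frac{19 i}{8} \approx - 2.375 i$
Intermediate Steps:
$m{\left(t \right)} = t + t^{2}$
$y{\left(o,s \right)} = 0$ ($y{\left(o,s \right)} = - 3 \cdot 0 \left(1 + 0\right) = - 3 \cdot 0 \cdot 1 = \left(-3\right) 0 = 0$)
$D{\left(R \right)} = \frac{1}{8}$ ($D{\left(R \right)} = \frac{\left(R + \left(R - R\right)\right) \frac{1}{R + R}}{4} = \frac{\left(R + 0\right) \frac{1}{2 R}}{4} = \frac{R \frac{1}{2 R}}{4} = \frac{1}{4} \cdot \frac{1}{2} = \frac{1}{8}$)
$- 19 \sqrt{y{\left(-2,6 \right)} - 1} D{\left(-1 \right)} = - 19 \sqrt{0 - 1} \cdot \frac{1}{8} = - 19 \sqrt{-1} \cdot \frac{1}{8} = - 19 i \frac{1}{8} = - \frac{19 i}{8}$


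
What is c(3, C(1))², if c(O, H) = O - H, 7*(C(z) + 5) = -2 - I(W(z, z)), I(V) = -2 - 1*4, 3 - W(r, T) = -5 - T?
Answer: 2704/49 ≈ 55.184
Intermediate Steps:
W(r, T) = 8 + T (W(r, T) = 3 - (-5 - T) = 3 + (5 + T) = 8 + T)
I(V) = -6 (I(V) = -2 - 4 = -6)
C(z) = -31/7 (C(z) = -5 + (-2 - 1*(-6))/7 = -5 + (-2 + 6)/7 = -5 + (⅐)*4 = -5 + 4/7 = -31/7)
c(3, C(1))² = (3 - 1*(-31/7))² = (3 + 31/7)² = (52/7)² = 2704/49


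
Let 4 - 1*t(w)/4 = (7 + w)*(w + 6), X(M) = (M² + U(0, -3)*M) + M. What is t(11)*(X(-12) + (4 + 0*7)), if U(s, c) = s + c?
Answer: -207776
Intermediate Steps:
U(s, c) = c + s
X(M) = M² - 2*M (X(M) = (M² + (-3 + 0)*M) + M = (M² - 3*M) + M = M² - 2*M)
t(w) = 16 - 4*(6 + w)*(7 + w) (t(w) = 16 - 4*(7 + w)*(w + 6) = 16 - 4*(7 + w)*(6 + w) = 16 - 4*(6 + w)*(7 + w))
t(11)*(X(-12) + (4 + 0*7)) = (-152 - 52*11 - 4*11²)*(-12*(-2 - 12) + (4 + 0*7)) = (-152 - 572 - 4*121)*(-12*(-14) + (4 + 0)) = (-152 - 572 - 484)*(168 + 4) = -1208*172 = -207776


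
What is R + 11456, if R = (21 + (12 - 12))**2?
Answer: 11897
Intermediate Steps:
R = 441 (R = (21 + 0)**2 = 21**2 = 441)
R + 11456 = 441 + 11456 = 11897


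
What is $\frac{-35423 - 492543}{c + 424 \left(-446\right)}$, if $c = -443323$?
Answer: $\frac{527966}{632427} \approx 0.83483$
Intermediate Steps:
$\frac{-35423 - 492543}{c + 424 \left(-446\right)} = \frac{-35423 - 492543}{-443323 + 424 \left(-446\right)} = - \frac{527966}{-443323 - 189104} = - \frac{527966}{-632427} = \left(-527966\right) \left(- \frac{1}{632427}\right) = \frac{527966}{632427}$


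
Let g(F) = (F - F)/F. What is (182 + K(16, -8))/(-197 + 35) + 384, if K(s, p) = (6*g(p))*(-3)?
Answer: 31013/81 ≈ 382.88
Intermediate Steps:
g(F) = 0 (g(F) = 0/F = 0)
K(s, p) = 0 (K(s, p) = (6*0)*(-3) = 0*(-3) = 0)
(182 + K(16, -8))/(-197 + 35) + 384 = (182 + 0)/(-197 + 35) + 384 = 182/(-162) + 384 = 182*(-1/162) + 384 = -91/81 + 384 = 31013/81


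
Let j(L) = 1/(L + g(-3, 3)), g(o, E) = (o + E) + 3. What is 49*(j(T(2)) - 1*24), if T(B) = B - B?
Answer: -3479/3 ≈ -1159.7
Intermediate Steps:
T(B) = 0
g(o, E) = 3 + E + o (g(o, E) = (E + o) + 3 = 3 + E + o)
j(L) = 1/(3 + L) (j(L) = 1/(L + (3 + 3 - 3)) = 1/(L + 3) = 1/(3 + L))
49*(j(T(2)) - 1*24) = 49*(1/(3 + 0) - 1*24) = 49*(1/3 - 24) = 49*(⅓ - 24) = 49*(-71/3) = -3479/3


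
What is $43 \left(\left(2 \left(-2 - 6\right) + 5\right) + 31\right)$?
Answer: $860$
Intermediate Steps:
$43 \left(\left(2 \left(-2 - 6\right) + 5\right) + 31\right) = 43 \left(\left(2 \left(-8\right) + 5\right) + 31\right) = 43 \left(\left(-16 + 5\right) + 31\right) = 43 \left(-11 + 31\right) = 43 \cdot 20 = 860$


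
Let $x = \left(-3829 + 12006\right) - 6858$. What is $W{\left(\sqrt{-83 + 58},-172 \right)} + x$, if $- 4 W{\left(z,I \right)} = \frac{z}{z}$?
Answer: $\frac{5275}{4} \approx 1318.8$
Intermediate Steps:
$W{\left(z,I \right)} = - \frac{1}{4}$ ($W{\left(z,I \right)} = - \frac{z \frac{1}{z}}{4} = \left(- \frac{1}{4}\right) 1 = - \frac{1}{4}$)
$x = 1319$ ($x = 8177 - 6858 = 1319$)
$W{\left(\sqrt{-83 + 58},-172 \right)} + x = - \frac{1}{4} + 1319 = \frac{5275}{4}$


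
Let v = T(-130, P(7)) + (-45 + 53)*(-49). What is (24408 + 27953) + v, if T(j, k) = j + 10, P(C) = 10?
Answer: 51849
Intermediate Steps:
T(j, k) = 10 + j
v = -512 (v = (10 - 130) + (-45 + 53)*(-49) = -120 + 8*(-49) = -120 - 392 = -512)
(24408 + 27953) + v = (24408 + 27953) - 512 = 52361 - 512 = 51849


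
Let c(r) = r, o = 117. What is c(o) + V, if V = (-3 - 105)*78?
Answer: -8307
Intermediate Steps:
V = -8424 (V = -108*78 = -8424)
c(o) + V = 117 - 8424 = -8307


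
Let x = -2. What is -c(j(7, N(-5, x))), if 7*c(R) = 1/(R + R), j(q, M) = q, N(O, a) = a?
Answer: -1/98 ≈ -0.010204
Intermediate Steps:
c(R) = 1/(14*R) (c(R) = 1/(7*(R + R)) = 1/(7*((2*R))) = (1/(2*R))/7 = 1/(14*R))
-c(j(7, N(-5, x))) = -1/(14*7) = -1*1/98 = -1/98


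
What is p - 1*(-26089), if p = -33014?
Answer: -6925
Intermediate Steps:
p - 1*(-26089) = -33014 - 1*(-26089) = -33014 + 26089 = -6925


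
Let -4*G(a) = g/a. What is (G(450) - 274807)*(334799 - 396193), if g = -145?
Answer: 3036869282227/180 ≈ 1.6871e+10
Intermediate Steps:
G(a) = 145/(4*a) (G(a) = -(-145)/(4*a) = 145/(4*a))
(G(450) - 274807)*(334799 - 396193) = ((145/4)/450 - 274807)*(334799 - 396193) = ((145/4)*(1/450) - 274807)*(-61394) = (29/360 - 274807)*(-61394) = -98930491/360*(-61394) = 3036869282227/180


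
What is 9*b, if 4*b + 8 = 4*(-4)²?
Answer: 126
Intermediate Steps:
b = 14 (b = -2 + (4*(-4)²)/4 = -2 + (4*16)/4 = -2 + (¼)*64 = -2 + 16 = 14)
9*b = 9*14 = 126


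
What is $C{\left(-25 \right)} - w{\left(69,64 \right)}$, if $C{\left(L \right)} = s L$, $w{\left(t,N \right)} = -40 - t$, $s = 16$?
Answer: $-291$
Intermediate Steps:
$C{\left(L \right)} = 16 L$
$C{\left(-25 \right)} - w{\left(69,64 \right)} = 16 \left(-25\right) - \left(-40 - 69\right) = -400 - \left(-40 - 69\right) = -400 - -109 = -400 + 109 = -291$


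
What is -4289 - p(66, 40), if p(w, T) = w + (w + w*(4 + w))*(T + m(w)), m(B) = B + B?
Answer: -810347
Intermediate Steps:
m(B) = 2*B
p(w, T) = w + (T + 2*w)*(w + w*(4 + w)) (p(w, T) = w + (w + w*(4 + w))*(T + 2*w) = w + (T + 2*w)*(w + w*(4 + w)))
-4289 - p(66, 40) = -4289 - 66*(1 + 2*66² + 5*40 + 10*66 + 40*66) = -4289 - 66*(1 + 2*4356 + 200 + 660 + 2640) = -4289 - 66*(1 + 8712 + 200 + 660 + 2640) = -4289 - 66*12213 = -4289 - 1*806058 = -4289 - 806058 = -810347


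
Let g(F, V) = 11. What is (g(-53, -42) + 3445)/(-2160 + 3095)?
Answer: 3456/935 ≈ 3.6963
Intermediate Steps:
(g(-53, -42) + 3445)/(-2160 + 3095) = (11 + 3445)/(-2160 + 3095) = 3456/935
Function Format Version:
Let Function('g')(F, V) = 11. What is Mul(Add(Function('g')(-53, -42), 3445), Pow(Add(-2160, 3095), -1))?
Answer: Rational(3456, 935) ≈ 3.6963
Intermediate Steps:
Mul(Add(Function('g')(-53, -42), 3445), Pow(Add(-2160, 3095), -1)) = Mul(Add(11, 3445), Pow(Add(-2160, 3095), -1)) = Mul(3456, Pow(935, -1)) = Mul(3456, Rational(1, 935)) = Rational(3456, 935)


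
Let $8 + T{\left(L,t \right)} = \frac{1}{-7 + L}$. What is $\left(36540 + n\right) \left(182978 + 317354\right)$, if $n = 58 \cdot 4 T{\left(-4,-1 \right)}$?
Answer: $\frac{190772588944}{11} \approx 1.7343 \cdot 10^{10}$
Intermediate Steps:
$T{\left(L,t \right)} = -8 + \frac{1}{-7 + L}$
$n = - \frac{20648}{11}$ ($n = 58 \cdot 4 \frac{57 - -32}{-7 - 4} = 232 \frac{57 + 32}{-11} = 232 \left(\left(- \frac{1}{11}\right) 89\right) = 232 \left(- \frac{89}{11}\right) = - \frac{20648}{11} \approx -1877.1$)
$\left(36540 + n\right) \left(182978 + 317354\right) = \left(36540 - \frac{20648}{11}\right) \left(182978 + 317354\right) = \frac{381292}{11} \cdot 500332 = \frac{190772588944}{11}$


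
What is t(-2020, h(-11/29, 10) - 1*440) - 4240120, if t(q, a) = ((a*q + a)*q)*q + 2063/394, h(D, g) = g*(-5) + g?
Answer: 1558030845106783/394 ≈ 3.9544e+12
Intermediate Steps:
h(D, g) = -4*g (h(D, g) = -5*g + g = -4*g)
t(q, a) = 2063/394 + q**2*(a + a*q) (t(q, a) = ((a + a*q)*q)*q + 2063*(1/394) = (q*(a + a*q))*q + 2063/394 = q**2*(a + a*q) + 2063/394 = 2063/394 + q**2*(a + a*q))
t(-2020, h(-11/29, 10) - 1*440) - 4240120 = (2063/394 + (-4*10 - 1*440)*(-2020)**2 + (-4*10 - 1*440)*(-2020)**3) - 4240120 = (2063/394 + (-40 - 440)*4080400 + (-40 - 440)*(-8242408000)) - 4240120 = (2063/394 - 480*4080400 - 480*(-8242408000)) - 4240120 = (2063/394 - 1958592000 + 3956355840000) - 4240120 = 1558032515714063/394 - 4240120 = 1558030845106783/394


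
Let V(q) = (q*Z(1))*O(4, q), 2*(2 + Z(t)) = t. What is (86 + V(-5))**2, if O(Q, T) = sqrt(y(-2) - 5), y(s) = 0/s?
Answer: 28459/4 + 1290*I*sqrt(5) ≈ 7114.8 + 2884.5*I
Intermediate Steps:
Z(t) = -2 + t/2
y(s) = 0
O(Q, T) = I*sqrt(5) (O(Q, T) = sqrt(0 - 5) = sqrt(-5) = I*sqrt(5))
V(q) = -3*I*q*sqrt(5)/2 (V(q) = (q*(-2 + (1/2)*1))*(I*sqrt(5)) = (q*(-2 + 1/2))*(I*sqrt(5)) = (q*(-3/2))*(I*sqrt(5)) = (-3*q/2)*(I*sqrt(5)) = -3*I*q*sqrt(5)/2)
(86 + V(-5))**2 = (86 - 3/2*I*(-5)*sqrt(5))**2 = (86 + 15*I*sqrt(5)/2)**2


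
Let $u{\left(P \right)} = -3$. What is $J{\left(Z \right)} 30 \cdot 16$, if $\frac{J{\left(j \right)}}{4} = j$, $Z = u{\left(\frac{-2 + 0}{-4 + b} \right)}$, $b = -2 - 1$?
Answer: $-5760$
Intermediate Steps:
$b = -3$
$Z = -3$
$J{\left(j \right)} = 4 j$
$J{\left(Z \right)} 30 \cdot 16 = 4 \left(-3\right) 30 \cdot 16 = \left(-12\right) 30 \cdot 16 = \left(-360\right) 16 = -5760$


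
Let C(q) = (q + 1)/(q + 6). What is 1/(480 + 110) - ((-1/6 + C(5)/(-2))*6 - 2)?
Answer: 30101/6490 ≈ 4.6381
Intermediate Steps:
C(q) = (1 + q)/(6 + q)
1/(480 + 110) - ((-1/6 + C(5)/(-2))*6 - 2) = 1/(480 + 110) - ((-1/6 + ((1 + 5)/(6 + 5))/(-2))*6 - 2) = 1/590 - ((-1*1/6 + (6/11)*(-1/2))*6 - 2) = 1/590 - ((-1/6 + ((1/11)*6)*(-1/2))*6 - 2) = 1/590 - ((-1/6 + (6/11)*(-1/2))*6 - 2) = 1/590 - ((-1/6 - 3/11)*6 - 2) = 1/590 - (-29/66*6 - 2) = 1/590 - (-29/11 - 2) = 1/590 - 1*(-51/11) = 1/590 + 51/11 = 30101/6490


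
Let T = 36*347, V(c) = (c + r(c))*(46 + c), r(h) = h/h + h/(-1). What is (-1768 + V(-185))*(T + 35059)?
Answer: -90679757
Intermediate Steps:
r(h) = 1 - h (r(h) = 1 + h*(-1) = 1 - h)
V(c) = 46 + c (V(c) = (c + (1 - c))*(46 + c) = 1*(46 + c) = 46 + c)
T = 12492
(-1768 + V(-185))*(T + 35059) = (-1768 + (46 - 185))*(12492 + 35059) = (-1768 - 139)*47551 = -1907*47551 = -90679757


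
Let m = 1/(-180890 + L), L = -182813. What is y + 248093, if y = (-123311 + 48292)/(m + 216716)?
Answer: 19554727317539914/78820259347 ≈ 2.4809e+5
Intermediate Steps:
m = -1/363703 (m = 1/(-180890 - 182813) = 1/(-363703) = -1/363703 ≈ -2.7495e-6)
y = -27284635357/78820259347 (y = (-123311 + 48292)/(-1/363703 + 216716) = -75019/78820259347/363703 = -75019*363703/78820259347 = -27284635357/78820259347 ≈ -0.34616)
y + 248093 = -27284635357/78820259347 + 248093 = 19554727317539914/78820259347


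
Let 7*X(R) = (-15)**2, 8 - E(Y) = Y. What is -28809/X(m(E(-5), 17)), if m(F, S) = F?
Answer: -22407/25 ≈ -896.28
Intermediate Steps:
E(Y) = 8 - Y
X(R) = 225/7 (X(R) = (1/7)*(-15)**2 = (1/7)*225 = 225/7)
-28809/X(m(E(-5), 17)) = -28809/225/7 = -28809*7/225 = -22407/25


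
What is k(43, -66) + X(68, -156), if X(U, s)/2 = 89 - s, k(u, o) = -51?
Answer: 439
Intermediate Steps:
X(U, s) = 178 - 2*s (X(U, s) = 2*(89 - s) = 178 - 2*s)
k(43, -66) + X(68, -156) = -51 + (178 - 2*(-156)) = -51 + (178 + 312) = -51 + 490 = 439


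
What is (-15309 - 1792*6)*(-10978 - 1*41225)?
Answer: 1360462383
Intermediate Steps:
(-15309 - 1792*6)*(-10978 - 1*41225) = (-15309 - 10752)*(-10978 - 41225) = -26061*(-52203) = 1360462383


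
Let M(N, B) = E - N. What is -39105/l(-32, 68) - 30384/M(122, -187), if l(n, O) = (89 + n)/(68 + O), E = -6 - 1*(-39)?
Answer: -157198344/1691 ≈ -92962.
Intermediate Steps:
E = 33 (E = -6 + 39 = 33)
l(n, O) = (89 + n)/(68 + O)
M(N, B) = 33 - N
-39105/l(-32, 68) - 30384/M(122, -187) = -39105*(68 + 68)/(89 - 32) - 30384/(33 - 1*122) = -39105/(57/136) - 30384/(33 - 122) = -39105/((1/136)*57) - 30384/(-89) = -39105/57/136 - 30384*(-1/89) = -39105*136/57 + 30384/89 = -1772760/19 + 30384/89 = -157198344/1691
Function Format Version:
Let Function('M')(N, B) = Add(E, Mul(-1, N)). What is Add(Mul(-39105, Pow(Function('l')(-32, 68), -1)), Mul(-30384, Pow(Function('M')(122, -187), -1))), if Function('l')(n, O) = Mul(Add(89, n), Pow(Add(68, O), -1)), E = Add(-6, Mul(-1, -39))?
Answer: Rational(-157198344, 1691) ≈ -92962.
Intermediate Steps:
E = 33 (E = Add(-6, 39) = 33)
Function('l')(n, O) = Mul(Pow(Add(68, O), -1), Add(89, n))
Function('M')(N, B) = Add(33, Mul(-1, N))
Add(Mul(-39105, Pow(Function('l')(-32, 68), -1)), Mul(-30384, Pow(Function('M')(122, -187), -1))) = Add(Mul(-39105, Pow(Mul(Pow(Add(68, 68), -1), Add(89, -32)), -1)), Mul(-30384, Pow(Add(33, Mul(-1, 122)), -1))) = Add(Mul(-39105, Pow(Mul(Pow(136, -1), 57), -1)), Mul(-30384, Pow(Add(33, -122), -1))) = Add(Mul(-39105, Pow(Mul(Rational(1, 136), 57), -1)), Mul(-30384, Pow(-89, -1))) = Add(Mul(-39105, Pow(Rational(57, 136), -1)), Mul(-30384, Rational(-1, 89))) = Add(Mul(-39105, Rational(136, 57)), Rational(30384, 89)) = Add(Rational(-1772760, 19), Rational(30384, 89)) = Rational(-157198344, 1691)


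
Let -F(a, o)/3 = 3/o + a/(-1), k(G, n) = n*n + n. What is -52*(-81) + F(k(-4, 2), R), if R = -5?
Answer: 21159/5 ≈ 4231.8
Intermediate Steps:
k(G, n) = n + n**2 (k(G, n) = n**2 + n = n + n**2)
F(a, o) = -9/o + 3*a (F(a, o) = -3*(3/o + a/(-1)) = -3*(3/o + a*(-1)) = -3*(3/o - a) = -3*(-a + 3/o) = -9/o + 3*a)
-52*(-81) + F(k(-4, 2), R) = -52*(-81) + (-9/(-5) + 3*(2*(1 + 2))) = 4212 + (-9*(-1/5) + 3*(2*3)) = 4212 + (9/5 + 3*6) = 4212 + (9/5 + 18) = 4212 + 99/5 = 21159/5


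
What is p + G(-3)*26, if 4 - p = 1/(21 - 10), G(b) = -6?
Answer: -1673/11 ≈ -152.09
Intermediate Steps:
p = 43/11 (p = 4 - 1/(21 - 10) = 4 - 1/11 = 43/11 ≈ 3.9091)
p + G(-3)*26 = 43/11 - 6*26 = 43/11 - 156 = -1673/11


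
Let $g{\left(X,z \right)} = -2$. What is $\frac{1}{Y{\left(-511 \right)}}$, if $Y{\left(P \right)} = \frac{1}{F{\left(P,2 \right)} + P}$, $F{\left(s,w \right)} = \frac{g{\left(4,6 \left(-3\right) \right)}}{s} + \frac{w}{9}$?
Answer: $- \frac{2349049}{4599} \approx -510.77$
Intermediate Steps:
$F{\left(s,w \right)} = - \frac{2}{s} + \frac{w}{9}$
$Y{\left(P \right)} = \frac{1}{\frac{2}{9} + P - \frac{2}{P}}$ ($Y{\left(P \right)} = \frac{1}{\left(- \frac{2}{P} + \frac{1}{9} \cdot 2\right) + P} = \frac{1}{\left(- \frac{2}{P} + \frac{2}{9}\right) + P} = \frac{1}{\left(\frac{2}{9} - \frac{2}{P}\right) + P} = \frac{1}{\frac{2}{9} + P - \frac{2}{P}}$)
$\frac{1}{Y{\left(-511 \right)}} = \frac{1}{9 \left(-511\right) \frac{1}{-18 - 511 \left(2 + 9 \left(-511\right)\right)}} = \frac{1}{9 \left(-511\right) \frac{1}{-18 - 511 \left(2 - 4599\right)}} = \frac{1}{9 \left(-511\right) \frac{1}{-18 - -2349067}} = \frac{1}{9 \left(-511\right) \frac{1}{-18 + 2349067}} = \frac{1}{9 \left(-511\right) \frac{1}{2349049}} = \frac{1}{- \frac{4599}{2349049}} = - \frac{2349049}{4599}$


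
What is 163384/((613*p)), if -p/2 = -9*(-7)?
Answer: -81692/38619 ≈ -2.1153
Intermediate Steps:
p = -126 (p = -(-18)*(-7) = -2*63 = -126)
163384/((613*p)) = 163384/((613*(-126))) = 163384/(-77238) = 163384*(-1/77238) = -81692/38619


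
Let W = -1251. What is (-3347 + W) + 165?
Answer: -4433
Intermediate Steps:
(-3347 + W) + 165 = (-3347 - 1251) + 165 = -4598 + 165 = -4433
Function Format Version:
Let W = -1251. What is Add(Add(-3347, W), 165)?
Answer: -4433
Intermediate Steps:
Add(Add(-3347, W), 165) = Add(Add(-3347, -1251), 165) = Add(-4598, 165) = -4433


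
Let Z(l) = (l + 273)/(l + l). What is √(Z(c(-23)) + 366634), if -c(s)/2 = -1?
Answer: 3*√162979/2 ≈ 605.56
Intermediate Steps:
c(s) = 2 (c(s) = -2*(-1) = 2)
Z(l) = (273 + l)/(2*l) (Z(l) = (273 + l)/((2*l)) = (273 + l)*(1/(2*l)) = (273 + l)/(2*l))
√(Z(c(-23)) + 366634) = √((½)*(273 + 2)/2 + 366634) = √((½)*(½)*275 + 366634) = √(275/4 + 366634) = √(1466811/4) = 3*√162979/2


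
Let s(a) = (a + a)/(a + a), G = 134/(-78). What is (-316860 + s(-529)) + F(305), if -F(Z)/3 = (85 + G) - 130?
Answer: -4117345/13 ≈ -3.1672e+5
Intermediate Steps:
G = -67/39 (G = 134*(-1/78) = -67/39 ≈ -1.7179)
s(a) = 1 (s(a) = (2*a)/((2*a)) = (2*a)*(1/(2*a)) = 1)
F(Z) = 1822/13 (F(Z) = -3*((85 - 67/39) - 130) = -3*(3248/39 - 130) = -3*(-1822/39) = 1822/13)
(-316860 + s(-529)) + F(305) = (-316860 + 1) + 1822/13 = -316859 + 1822/13 = -4117345/13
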